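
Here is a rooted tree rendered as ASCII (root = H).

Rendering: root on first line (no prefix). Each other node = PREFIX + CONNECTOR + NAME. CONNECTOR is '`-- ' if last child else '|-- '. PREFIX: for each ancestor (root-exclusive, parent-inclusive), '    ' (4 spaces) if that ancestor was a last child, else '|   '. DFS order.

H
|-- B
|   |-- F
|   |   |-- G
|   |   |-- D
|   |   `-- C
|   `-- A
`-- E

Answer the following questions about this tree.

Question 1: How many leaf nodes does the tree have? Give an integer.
Answer: 5

Derivation:
Leaves (nodes with no children): A, C, D, E, G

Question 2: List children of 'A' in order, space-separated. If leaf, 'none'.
Node A's children (from adjacency): (leaf)

Answer: none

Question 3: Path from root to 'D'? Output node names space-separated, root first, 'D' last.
Answer: H B F D

Derivation:
Walk down from root: H -> B -> F -> D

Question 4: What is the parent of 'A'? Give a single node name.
Answer: B

Derivation:
Scan adjacency: A appears as child of B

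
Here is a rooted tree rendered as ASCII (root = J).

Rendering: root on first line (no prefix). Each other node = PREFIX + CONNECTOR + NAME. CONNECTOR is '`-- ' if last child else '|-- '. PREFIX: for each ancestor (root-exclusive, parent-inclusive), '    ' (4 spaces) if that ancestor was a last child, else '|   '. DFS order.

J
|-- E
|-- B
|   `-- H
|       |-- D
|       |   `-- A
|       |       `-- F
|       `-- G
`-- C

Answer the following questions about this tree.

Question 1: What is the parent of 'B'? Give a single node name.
Answer: J

Derivation:
Scan adjacency: B appears as child of J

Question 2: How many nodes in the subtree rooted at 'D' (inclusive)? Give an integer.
Answer: 3

Derivation:
Subtree rooted at D contains: A, D, F
Count = 3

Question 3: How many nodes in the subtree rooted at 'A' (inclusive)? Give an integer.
Answer: 2

Derivation:
Subtree rooted at A contains: A, F
Count = 2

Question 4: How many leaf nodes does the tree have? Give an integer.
Leaves (nodes with no children): C, E, F, G

Answer: 4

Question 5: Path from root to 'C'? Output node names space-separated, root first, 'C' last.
Walk down from root: J -> C

Answer: J C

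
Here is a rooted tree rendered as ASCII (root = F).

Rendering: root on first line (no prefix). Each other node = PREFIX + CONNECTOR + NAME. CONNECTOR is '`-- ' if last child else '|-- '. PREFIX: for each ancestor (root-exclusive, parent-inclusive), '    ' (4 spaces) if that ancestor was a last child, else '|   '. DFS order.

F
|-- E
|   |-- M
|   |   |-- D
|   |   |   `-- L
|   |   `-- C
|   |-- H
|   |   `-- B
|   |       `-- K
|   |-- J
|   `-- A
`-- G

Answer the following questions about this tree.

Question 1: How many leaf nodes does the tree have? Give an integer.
Answer: 6

Derivation:
Leaves (nodes with no children): A, C, G, J, K, L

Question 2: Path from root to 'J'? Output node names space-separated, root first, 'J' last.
Answer: F E J

Derivation:
Walk down from root: F -> E -> J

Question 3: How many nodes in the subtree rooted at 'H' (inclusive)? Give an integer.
Answer: 3

Derivation:
Subtree rooted at H contains: B, H, K
Count = 3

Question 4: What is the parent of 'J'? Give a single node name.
Answer: E

Derivation:
Scan adjacency: J appears as child of E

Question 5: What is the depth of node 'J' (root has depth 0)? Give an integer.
Path from root to J: F -> E -> J
Depth = number of edges = 2

Answer: 2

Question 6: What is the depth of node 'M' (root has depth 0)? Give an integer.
Path from root to M: F -> E -> M
Depth = number of edges = 2

Answer: 2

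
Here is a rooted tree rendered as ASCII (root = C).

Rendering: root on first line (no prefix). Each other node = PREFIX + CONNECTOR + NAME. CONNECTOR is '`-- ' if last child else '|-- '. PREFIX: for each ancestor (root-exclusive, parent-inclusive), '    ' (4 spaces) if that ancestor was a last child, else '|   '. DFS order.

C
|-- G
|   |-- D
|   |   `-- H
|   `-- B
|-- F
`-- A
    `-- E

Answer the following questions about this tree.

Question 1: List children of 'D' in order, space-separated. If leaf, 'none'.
Node D's children (from adjacency): H

Answer: H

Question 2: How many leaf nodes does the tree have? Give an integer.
Leaves (nodes with no children): B, E, F, H

Answer: 4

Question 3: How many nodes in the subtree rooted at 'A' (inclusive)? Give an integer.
Answer: 2

Derivation:
Subtree rooted at A contains: A, E
Count = 2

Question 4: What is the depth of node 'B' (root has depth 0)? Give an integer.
Answer: 2

Derivation:
Path from root to B: C -> G -> B
Depth = number of edges = 2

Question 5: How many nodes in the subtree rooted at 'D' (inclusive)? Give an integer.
Subtree rooted at D contains: D, H
Count = 2

Answer: 2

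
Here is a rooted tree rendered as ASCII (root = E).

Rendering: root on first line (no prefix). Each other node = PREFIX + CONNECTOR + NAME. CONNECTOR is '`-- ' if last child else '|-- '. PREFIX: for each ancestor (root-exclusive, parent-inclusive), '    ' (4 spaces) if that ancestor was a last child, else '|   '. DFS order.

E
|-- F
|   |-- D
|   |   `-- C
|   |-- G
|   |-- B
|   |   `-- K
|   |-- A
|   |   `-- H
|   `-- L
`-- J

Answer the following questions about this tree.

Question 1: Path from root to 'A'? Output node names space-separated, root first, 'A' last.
Walk down from root: E -> F -> A

Answer: E F A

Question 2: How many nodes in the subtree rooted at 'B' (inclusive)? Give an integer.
Subtree rooted at B contains: B, K
Count = 2

Answer: 2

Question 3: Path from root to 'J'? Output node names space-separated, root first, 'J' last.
Walk down from root: E -> J

Answer: E J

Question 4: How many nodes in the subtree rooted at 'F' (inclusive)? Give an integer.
Answer: 9

Derivation:
Subtree rooted at F contains: A, B, C, D, F, G, H, K, L
Count = 9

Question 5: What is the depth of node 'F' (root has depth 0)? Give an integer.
Path from root to F: E -> F
Depth = number of edges = 1

Answer: 1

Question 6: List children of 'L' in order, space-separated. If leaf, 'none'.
Answer: none

Derivation:
Node L's children (from adjacency): (leaf)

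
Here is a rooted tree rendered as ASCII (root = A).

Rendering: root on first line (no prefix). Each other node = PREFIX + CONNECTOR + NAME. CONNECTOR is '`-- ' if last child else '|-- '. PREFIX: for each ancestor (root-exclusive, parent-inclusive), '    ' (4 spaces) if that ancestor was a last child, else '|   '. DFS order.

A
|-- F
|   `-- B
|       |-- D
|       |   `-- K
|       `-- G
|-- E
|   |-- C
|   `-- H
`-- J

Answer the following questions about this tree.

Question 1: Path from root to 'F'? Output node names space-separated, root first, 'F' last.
Answer: A F

Derivation:
Walk down from root: A -> F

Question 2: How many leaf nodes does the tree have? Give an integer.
Answer: 5

Derivation:
Leaves (nodes with no children): C, G, H, J, K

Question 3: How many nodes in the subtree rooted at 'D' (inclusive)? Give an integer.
Subtree rooted at D contains: D, K
Count = 2

Answer: 2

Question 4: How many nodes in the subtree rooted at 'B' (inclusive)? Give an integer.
Subtree rooted at B contains: B, D, G, K
Count = 4

Answer: 4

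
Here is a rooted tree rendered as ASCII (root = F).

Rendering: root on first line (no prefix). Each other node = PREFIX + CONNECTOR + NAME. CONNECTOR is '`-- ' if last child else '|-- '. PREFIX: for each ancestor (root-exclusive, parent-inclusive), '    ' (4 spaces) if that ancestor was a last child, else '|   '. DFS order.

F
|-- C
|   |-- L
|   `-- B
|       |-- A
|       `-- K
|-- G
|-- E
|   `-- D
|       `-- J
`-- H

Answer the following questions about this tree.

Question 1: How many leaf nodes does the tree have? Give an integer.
Answer: 6

Derivation:
Leaves (nodes with no children): A, G, H, J, K, L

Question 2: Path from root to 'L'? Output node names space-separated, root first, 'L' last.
Walk down from root: F -> C -> L

Answer: F C L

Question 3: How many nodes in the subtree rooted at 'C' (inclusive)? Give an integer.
Subtree rooted at C contains: A, B, C, K, L
Count = 5

Answer: 5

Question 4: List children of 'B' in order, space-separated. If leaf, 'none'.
Answer: A K

Derivation:
Node B's children (from adjacency): A, K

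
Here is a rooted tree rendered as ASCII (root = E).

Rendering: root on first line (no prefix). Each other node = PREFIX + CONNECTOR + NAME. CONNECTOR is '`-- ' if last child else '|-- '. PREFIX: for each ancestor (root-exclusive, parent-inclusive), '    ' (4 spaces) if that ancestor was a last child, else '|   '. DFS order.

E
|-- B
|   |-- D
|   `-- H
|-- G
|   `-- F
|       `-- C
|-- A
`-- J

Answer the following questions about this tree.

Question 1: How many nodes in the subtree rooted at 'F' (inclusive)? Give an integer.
Answer: 2

Derivation:
Subtree rooted at F contains: C, F
Count = 2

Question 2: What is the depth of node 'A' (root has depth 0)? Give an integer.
Path from root to A: E -> A
Depth = number of edges = 1

Answer: 1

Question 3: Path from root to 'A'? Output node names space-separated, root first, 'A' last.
Walk down from root: E -> A

Answer: E A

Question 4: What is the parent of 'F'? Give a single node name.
Answer: G

Derivation:
Scan adjacency: F appears as child of G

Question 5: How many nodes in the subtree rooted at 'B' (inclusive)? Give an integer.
Answer: 3

Derivation:
Subtree rooted at B contains: B, D, H
Count = 3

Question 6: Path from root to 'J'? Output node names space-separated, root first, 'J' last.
Answer: E J

Derivation:
Walk down from root: E -> J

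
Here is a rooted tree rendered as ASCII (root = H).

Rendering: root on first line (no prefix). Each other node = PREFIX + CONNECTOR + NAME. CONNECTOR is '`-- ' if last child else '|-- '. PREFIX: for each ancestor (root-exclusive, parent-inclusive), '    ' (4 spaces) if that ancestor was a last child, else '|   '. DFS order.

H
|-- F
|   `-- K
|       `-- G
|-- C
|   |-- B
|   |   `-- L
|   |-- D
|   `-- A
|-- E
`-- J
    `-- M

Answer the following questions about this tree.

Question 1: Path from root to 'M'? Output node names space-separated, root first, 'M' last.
Answer: H J M

Derivation:
Walk down from root: H -> J -> M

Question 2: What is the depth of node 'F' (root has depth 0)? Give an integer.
Path from root to F: H -> F
Depth = number of edges = 1

Answer: 1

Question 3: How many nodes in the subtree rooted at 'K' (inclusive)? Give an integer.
Subtree rooted at K contains: G, K
Count = 2

Answer: 2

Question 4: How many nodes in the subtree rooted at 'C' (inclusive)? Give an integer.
Subtree rooted at C contains: A, B, C, D, L
Count = 5

Answer: 5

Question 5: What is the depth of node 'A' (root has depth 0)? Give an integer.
Answer: 2

Derivation:
Path from root to A: H -> C -> A
Depth = number of edges = 2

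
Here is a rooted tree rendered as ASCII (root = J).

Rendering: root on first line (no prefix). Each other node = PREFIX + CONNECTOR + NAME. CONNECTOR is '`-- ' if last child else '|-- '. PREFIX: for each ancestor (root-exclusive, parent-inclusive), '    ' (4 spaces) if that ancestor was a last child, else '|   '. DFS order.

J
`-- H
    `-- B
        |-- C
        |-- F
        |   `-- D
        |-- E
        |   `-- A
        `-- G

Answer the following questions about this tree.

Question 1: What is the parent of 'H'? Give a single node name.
Scan adjacency: H appears as child of J

Answer: J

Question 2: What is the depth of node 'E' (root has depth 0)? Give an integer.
Path from root to E: J -> H -> B -> E
Depth = number of edges = 3

Answer: 3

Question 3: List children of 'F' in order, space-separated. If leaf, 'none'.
Answer: D

Derivation:
Node F's children (from adjacency): D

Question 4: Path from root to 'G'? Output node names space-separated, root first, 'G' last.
Answer: J H B G

Derivation:
Walk down from root: J -> H -> B -> G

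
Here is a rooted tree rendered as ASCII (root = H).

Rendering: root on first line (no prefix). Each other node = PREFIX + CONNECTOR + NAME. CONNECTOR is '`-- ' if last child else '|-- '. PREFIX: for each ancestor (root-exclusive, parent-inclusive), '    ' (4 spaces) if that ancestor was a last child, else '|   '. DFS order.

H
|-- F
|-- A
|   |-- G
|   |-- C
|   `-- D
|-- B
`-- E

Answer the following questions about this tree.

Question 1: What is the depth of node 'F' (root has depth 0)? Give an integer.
Path from root to F: H -> F
Depth = number of edges = 1

Answer: 1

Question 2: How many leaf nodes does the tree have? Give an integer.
Leaves (nodes with no children): B, C, D, E, F, G

Answer: 6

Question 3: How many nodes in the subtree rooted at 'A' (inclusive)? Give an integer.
Subtree rooted at A contains: A, C, D, G
Count = 4

Answer: 4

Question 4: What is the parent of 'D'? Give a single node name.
Answer: A

Derivation:
Scan adjacency: D appears as child of A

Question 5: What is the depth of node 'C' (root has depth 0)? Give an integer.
Answer: 2

Derivation:
Path from root to C: H -> A -> C
Depth = number of edges = 2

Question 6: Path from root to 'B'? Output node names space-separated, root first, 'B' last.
Walk down from root: H -> B

Answer: H B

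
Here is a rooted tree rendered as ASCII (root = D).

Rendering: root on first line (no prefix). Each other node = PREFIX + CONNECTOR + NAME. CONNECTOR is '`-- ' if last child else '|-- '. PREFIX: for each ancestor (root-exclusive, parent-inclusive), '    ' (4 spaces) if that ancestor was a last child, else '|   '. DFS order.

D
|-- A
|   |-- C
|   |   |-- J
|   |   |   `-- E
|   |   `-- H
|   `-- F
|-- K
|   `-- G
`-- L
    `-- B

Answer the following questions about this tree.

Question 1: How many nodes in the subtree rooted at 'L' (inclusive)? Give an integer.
Answer: 2

Derivation:
Subtree rooted at L contains: B, L
Count = 2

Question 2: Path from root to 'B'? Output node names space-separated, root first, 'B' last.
Answer: D L B

Derivation:
Walk down from root: D -> L -> B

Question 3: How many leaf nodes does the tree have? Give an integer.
Leaves (nodes with no children): B, E, F, G, H

Answer: 5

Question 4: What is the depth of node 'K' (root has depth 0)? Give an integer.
Path from root to K: D -> K
Depth = number of edges = 1

Answer: 1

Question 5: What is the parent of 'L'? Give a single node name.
Scan adjacency: L appears as child of D

Answer: D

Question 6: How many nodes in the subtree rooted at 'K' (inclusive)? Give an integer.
Answer: 2

Derivation:
Subtree rooted at K contains: G, K
Count = 2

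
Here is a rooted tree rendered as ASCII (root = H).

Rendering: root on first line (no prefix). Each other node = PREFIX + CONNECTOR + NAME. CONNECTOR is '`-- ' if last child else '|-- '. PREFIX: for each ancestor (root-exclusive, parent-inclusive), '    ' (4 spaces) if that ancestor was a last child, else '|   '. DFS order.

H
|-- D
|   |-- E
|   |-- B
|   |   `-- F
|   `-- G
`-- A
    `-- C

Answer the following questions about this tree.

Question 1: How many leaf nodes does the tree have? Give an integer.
Answer: 4

Derivation:
Leaves (nodes with no children): C, E, F, G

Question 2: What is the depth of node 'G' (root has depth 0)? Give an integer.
Path from root to G: H -> D -> G
Depth = number of edges = 2

Answer: 2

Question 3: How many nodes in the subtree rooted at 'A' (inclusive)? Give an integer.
Subtree rooted at A contains: A, C
Count = 2

Answer: 2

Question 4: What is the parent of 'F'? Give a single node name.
Scan adjacency: F appears as child of B

Answer: B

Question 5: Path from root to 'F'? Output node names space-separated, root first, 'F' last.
Walk down from root: H -> D -> B -> F

Answer: H D B F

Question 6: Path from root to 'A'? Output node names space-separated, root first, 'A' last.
Walk down from root: H -> A

Answer: H A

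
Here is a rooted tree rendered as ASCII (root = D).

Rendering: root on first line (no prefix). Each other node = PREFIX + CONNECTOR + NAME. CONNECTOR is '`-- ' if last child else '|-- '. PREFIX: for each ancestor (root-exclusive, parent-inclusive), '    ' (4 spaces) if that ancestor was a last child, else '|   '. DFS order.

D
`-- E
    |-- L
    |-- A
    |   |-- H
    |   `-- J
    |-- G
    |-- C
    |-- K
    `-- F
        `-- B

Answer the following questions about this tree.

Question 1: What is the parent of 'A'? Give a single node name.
Answer: E

Derivation:
Scan adjacency: A appears as child of E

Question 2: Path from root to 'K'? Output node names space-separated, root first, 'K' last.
Answer: D E K

Derivation:
Walk down from root: D -> E -> K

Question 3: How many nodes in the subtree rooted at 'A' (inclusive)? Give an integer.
Subtree rooted at A contains: A, H, J
Count = 3

Answer: 3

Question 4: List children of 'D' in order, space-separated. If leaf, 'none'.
Answer: E

Derivation:
Node D's children (from adjacency): E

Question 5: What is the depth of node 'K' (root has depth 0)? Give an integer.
Path from root to K: D -> E -> K
Depth = number of edges = 2

Answer: 2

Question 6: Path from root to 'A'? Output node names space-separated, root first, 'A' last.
Walk down from root: D -> E -> A

Answer: D E A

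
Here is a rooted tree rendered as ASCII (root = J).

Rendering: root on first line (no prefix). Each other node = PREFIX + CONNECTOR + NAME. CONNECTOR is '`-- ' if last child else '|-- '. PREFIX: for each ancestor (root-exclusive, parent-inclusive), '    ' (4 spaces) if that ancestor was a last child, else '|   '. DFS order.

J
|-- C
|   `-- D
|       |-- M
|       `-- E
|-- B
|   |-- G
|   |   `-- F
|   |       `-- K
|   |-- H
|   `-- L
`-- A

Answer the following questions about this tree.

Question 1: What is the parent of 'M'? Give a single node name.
Answer: D

Derivation:
Scan adjacency: M appears as child of D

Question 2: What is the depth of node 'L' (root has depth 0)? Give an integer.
Path from root to L: J -> B -> L
Depth = number of edges = 2

Answer: 2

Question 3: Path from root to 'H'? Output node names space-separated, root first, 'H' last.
Answer: J B H

Derivation:
Walk down from root: J -> B -> H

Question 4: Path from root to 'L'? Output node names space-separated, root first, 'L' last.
Walk down from root: J -> B -> L

Answer: J B L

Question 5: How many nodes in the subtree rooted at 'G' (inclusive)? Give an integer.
Answer: 3

Derivation:
Subtree rooted at G contains: F, G, K
Count = 3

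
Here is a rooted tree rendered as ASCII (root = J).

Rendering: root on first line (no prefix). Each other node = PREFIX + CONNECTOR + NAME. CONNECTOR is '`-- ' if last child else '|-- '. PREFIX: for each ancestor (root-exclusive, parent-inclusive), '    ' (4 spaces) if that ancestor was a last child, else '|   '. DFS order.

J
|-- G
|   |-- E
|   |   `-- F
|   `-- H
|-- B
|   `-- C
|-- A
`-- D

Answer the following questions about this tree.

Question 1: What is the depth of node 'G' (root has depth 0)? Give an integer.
Answer: 1

Derivation:
Path from root to G: J -> G
Depth = number of edges = 1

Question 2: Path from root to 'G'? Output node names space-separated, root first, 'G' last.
Walk down from root: J -> G

Answer: J G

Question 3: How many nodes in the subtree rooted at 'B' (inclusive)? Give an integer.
Subtree rooted at B contains: B, C
Count = 2

Answer: 2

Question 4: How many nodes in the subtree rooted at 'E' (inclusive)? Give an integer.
Answer: 2

Derivation:
Subtree rooted at E contains: E, F
Count = 2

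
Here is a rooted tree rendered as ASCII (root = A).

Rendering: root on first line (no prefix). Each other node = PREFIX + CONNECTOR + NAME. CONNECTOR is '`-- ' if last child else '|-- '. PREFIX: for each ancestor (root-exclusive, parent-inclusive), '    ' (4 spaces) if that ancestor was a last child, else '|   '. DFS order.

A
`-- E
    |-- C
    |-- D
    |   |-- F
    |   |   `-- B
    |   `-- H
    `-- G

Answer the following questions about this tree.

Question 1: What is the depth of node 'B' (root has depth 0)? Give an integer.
Path from root to B: A -> E -> D -> F -> B
Depth = number of edges = 4

Answer: 4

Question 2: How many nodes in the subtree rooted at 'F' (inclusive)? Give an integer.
Answer: 2

Derivation:
Subtree rooted at F contains: B, F
Count = 2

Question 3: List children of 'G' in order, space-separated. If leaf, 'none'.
Answer: none

Derivation:
Node G's children (from adjacency): (leaf)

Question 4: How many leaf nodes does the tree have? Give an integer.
Answer: 4

Derivation:
Leaves (nodes with no children): B, C, G, H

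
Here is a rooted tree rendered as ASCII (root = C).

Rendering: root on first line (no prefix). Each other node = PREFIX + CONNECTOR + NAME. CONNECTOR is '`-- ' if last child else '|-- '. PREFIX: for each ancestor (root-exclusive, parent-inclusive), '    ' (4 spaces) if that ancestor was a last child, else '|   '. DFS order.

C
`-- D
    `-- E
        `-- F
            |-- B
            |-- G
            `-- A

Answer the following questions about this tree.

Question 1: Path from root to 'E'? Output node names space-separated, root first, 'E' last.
Answer: C D E

Derivation:
Walk down from root: C -> D -> E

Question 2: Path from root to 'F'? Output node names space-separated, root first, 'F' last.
Answer: C D E F

Derivation:
Walk down from root: C -> D -> E -> F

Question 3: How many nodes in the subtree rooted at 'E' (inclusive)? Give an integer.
Subtree rooted at E contains: A, B, E, F, G
Count = 5

Answer: 5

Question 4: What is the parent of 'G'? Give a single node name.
Answer: F

Derivation:
Scan adjacency: G appears as child of F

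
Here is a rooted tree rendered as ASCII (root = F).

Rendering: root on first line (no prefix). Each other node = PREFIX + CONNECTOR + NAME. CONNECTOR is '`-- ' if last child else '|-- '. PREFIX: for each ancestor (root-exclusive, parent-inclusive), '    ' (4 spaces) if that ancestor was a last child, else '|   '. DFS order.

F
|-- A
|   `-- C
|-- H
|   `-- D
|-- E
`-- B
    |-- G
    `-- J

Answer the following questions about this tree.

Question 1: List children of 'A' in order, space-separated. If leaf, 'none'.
Answer: C

Derivation:
Node A's children (from adjacency): C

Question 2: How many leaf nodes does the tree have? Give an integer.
Answer: 5

Derivation:
Leaves (nodes with no children): C, D, E, G, J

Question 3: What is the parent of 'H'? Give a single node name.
Answer: F

Derivation:
Scan adjacency: H appears as child of F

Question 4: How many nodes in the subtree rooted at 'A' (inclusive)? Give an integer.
Subtree rooted at A contains: A, C
Count = 2

Answer: 2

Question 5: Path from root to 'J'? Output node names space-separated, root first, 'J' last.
Walk down from root: F -> B -> J

Answer: F B J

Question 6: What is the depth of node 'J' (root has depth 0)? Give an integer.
Path from root to J: F -> B -> J
Depth = number of edges = 2

Answer: 2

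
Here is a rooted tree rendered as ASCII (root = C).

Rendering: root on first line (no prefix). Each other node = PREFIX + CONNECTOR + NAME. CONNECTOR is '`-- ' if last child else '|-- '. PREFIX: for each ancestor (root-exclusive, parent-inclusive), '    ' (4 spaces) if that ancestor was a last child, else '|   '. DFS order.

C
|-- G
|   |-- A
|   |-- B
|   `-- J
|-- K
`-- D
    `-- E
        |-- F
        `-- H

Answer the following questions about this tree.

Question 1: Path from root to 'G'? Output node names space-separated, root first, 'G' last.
Answer: C G

Derivation:
Walk down from root: C -> G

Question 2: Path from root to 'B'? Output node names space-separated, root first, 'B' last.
Walk down from root: C -> G -> B

Answer: C G B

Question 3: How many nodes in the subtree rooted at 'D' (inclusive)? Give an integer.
Answer: 4

Derivation:
Subtree rooted at D contains: D, E, F, H
Count = 4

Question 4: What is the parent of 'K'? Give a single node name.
Scan adjacency: K appears as child of C

Answer: C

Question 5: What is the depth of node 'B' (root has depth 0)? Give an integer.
Answer: 2

Derivation:
Path from root to B: C -> G -> B
Depth = number of edges = 2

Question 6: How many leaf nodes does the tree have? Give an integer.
Leaves (nodes with no children): A, B, F, H, J, K

Answer: 6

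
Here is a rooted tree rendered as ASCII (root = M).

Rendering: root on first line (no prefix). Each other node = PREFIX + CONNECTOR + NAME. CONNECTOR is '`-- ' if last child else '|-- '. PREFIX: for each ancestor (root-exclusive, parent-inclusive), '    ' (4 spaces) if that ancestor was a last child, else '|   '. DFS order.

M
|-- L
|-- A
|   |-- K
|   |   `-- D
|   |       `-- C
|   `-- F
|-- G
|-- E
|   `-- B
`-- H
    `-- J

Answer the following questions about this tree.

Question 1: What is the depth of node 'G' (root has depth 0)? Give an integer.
Path from root to G: M -> G
Depth = number of edges = 1

Answer: 1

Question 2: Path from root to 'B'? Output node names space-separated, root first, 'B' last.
Answer: M E B

Derivation:
Walk down from root: M -> E -> B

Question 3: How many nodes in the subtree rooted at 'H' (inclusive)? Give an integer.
Answer: 2

Derivation:
Subtree rooted at H contains: H, J
Count = 2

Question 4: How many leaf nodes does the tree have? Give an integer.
Answer: 6

Derivation:
Leaves (nodes with no children): B, C, F, G, J, L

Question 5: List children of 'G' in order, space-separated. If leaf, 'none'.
Answer: none

Derivation:
Node G's children (from adjacency): (leaf)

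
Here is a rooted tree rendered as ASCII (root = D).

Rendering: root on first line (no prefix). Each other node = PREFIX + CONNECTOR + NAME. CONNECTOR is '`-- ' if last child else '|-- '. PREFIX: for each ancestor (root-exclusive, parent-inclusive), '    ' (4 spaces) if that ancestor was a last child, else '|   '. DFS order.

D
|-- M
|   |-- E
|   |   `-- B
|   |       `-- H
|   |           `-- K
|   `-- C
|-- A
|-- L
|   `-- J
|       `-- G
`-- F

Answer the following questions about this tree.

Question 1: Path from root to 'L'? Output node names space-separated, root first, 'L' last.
Walk down from root: D -> L

Answer: D L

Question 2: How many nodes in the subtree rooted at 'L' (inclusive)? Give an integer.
Subtree rooted at L contains: G, J, L
Count = 3

Answer: 3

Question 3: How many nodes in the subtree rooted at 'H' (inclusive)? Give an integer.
Answer: 2

Derivation:
Subtree rooted at H contains: H, K
Count = 2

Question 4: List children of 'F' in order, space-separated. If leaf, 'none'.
Answer: none

Derivation:
Node F's children (from adjacency): (leaf)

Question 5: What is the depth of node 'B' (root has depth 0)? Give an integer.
Answer: 3

Derivation:
Path from root to B: D -> M -> E -> B
Depth = number of edges = 3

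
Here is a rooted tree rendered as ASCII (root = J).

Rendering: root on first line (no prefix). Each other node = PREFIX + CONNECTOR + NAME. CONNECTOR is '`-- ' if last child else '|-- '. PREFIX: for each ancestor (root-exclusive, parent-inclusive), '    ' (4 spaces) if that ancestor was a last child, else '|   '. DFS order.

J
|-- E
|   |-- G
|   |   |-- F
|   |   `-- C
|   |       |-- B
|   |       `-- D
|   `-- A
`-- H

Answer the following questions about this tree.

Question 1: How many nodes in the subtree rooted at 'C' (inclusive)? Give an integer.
Subtree rooted at C contains: B, C, D
Count = 3

Answer: 3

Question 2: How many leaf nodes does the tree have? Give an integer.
Answer: 5

Derivation:
Leaves (nodes with no children): A, B, D, F, H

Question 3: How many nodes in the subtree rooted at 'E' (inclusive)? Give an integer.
Subtree rooted at E contains: A, B, C, D, E, F, G
Count = 7

Answer: 7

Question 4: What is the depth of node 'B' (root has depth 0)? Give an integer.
Answer: 4

Derivation:
Path from root to B: J -> E -> G -> C -> B
Depth = number of edges = 4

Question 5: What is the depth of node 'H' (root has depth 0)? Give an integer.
Answer: 1

Derivation:
Path from root to H: J -> H
Depth = number of edges = 1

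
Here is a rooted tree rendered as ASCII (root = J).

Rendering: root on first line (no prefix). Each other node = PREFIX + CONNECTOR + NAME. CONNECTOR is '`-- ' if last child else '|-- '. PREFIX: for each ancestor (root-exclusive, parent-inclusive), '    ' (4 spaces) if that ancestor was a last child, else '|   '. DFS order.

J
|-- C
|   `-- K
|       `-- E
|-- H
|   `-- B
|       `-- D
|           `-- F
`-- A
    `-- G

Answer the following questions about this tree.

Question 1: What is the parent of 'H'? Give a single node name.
Scan adjacency: H appears as child of J

Answer: J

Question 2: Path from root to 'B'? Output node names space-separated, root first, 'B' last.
Answer: J H B

Derivation:
Walk down from root: J -> H -> B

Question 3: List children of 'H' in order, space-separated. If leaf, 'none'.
Node H's children (from adjacency): B

Answer: B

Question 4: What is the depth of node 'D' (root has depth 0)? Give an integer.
Path from root to D: J -> H -> B -> D
Depth = number of edges = 3

Answer: 3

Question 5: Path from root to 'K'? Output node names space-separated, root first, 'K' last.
Answer: J C K

Derivation:
Walk down from root: J -> C -> K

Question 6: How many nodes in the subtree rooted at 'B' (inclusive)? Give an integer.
Subtree rooted at B contains: B, D, F
Count = 3

Answer: 3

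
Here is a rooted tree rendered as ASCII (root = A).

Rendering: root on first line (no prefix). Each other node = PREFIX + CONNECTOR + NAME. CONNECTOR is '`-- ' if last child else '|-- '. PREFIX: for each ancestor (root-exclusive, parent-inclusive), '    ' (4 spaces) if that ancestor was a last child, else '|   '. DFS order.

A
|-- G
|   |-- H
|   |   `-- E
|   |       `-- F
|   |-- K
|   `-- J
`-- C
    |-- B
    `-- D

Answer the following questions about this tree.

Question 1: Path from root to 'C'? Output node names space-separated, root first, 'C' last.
Answer: A C

Derivation:
Walk down from root: A -> C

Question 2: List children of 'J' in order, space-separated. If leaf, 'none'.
Answer: none

Derivation:
Node J's children (from adjacency): (leaf)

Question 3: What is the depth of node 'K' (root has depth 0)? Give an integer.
Path from root to K: A -> G -> K
Depth = number of edges = 2

Answer: 2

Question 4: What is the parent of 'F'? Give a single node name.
Scan adjacency: F appears as child of E

Answer: E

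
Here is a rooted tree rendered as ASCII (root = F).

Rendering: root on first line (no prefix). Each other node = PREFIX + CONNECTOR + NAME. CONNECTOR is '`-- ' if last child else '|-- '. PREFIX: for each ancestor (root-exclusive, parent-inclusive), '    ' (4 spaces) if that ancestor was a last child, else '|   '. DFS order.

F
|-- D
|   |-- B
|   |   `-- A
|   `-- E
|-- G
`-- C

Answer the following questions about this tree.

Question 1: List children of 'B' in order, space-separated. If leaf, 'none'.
Answer: A

Derivation:
Node B's children (from adjacency): A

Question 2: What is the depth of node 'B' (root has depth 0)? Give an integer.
Path from root to B: F -> D -> B
Depth = number of edges = 2

Answer: 2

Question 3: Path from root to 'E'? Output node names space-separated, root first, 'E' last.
Answer: F D E

Derivation:
Walk down from root: F -> D -> E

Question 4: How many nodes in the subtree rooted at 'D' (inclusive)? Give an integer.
Subtree rooted at D contains: A, B, D, E
Count = 4

Answer: 4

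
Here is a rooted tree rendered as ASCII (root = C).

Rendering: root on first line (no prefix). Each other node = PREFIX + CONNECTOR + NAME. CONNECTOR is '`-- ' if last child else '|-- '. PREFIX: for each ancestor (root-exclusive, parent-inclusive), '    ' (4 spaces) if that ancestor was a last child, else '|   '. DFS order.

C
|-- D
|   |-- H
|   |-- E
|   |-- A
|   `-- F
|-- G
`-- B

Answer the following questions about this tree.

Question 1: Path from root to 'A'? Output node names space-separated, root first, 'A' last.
Walk down from root: C -> D -> A

Answer: C D A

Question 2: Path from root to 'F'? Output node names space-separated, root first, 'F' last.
Walk down from root: C -> D -> F

Answer: C D F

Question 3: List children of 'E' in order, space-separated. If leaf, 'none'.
Answer: none

Derivation:
Node E's children (from adjacency): (leaf)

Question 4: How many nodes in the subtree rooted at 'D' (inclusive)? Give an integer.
Subtree rooted at D contains: A, D, E, F, H
Count = 5

Answer: 5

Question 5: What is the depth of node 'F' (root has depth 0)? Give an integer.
Path from root to F: C -> D -> F
Depth = number of edges = 2

Answer: 2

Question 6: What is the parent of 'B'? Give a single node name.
Answer: C

Derivation:
Scan adjacency: B appears as child of C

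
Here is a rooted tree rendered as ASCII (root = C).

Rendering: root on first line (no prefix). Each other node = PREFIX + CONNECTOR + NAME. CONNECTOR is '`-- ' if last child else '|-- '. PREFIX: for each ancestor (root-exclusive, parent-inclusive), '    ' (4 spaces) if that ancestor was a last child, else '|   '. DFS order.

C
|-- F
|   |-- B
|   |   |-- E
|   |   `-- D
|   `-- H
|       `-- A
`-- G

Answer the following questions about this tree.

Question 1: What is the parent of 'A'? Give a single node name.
Scan adjacency: A appears as child of H

Answer: H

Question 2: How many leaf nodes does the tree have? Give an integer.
Answer: 4

Derivation:
Leaves (nodes with no children): A, D, E, G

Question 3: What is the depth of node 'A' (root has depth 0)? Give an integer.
Path from root to A: C -> F -> H -> A
Depth = number of edges = 3

Answer: 3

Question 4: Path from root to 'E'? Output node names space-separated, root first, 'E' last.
Walk down from root: C -> F -> B -> E

Answer: C F B E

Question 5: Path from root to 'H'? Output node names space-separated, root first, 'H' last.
Walk down from root: C -> F -> H

Answer: C F H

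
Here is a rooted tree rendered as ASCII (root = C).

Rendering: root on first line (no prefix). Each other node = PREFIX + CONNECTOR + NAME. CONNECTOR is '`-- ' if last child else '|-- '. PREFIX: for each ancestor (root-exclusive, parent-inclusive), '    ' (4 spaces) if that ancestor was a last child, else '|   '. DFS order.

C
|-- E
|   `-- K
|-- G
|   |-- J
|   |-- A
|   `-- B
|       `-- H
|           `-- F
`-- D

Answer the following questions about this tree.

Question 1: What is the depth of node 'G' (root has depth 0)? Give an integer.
Path from root to G: C -> G
Depth = number of edges = 1

Answer: 1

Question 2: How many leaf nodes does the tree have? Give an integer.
Answer: 5

Derivation:
Leaves (nodes with no children): A, D, F, J, K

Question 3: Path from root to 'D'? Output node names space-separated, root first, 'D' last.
Answer: C D

Derivation:
Walk down from root: C -> D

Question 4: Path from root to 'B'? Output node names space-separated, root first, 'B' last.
Answer: C G B

Derivation:
Walk down from root: C -> G -> B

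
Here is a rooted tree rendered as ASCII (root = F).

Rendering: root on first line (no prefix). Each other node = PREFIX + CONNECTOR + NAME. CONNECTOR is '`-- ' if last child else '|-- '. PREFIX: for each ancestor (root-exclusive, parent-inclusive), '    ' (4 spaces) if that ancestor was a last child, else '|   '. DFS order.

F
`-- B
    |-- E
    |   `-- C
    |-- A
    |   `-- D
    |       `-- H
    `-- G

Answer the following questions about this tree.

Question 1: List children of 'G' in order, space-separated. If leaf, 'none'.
Node G's children (from adjacency): (leaf)

Answer: none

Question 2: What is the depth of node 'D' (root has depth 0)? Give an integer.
Answer: 3

Derivation:
Path from root to D: F -> B -> A -> D
Depth = number of edges = 3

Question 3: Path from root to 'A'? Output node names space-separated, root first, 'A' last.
Answer: F B A

Derivation:
Walk down from root: F -> B -> A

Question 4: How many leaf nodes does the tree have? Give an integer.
Leaves (nodes with no children): C, G, H

Answer: 3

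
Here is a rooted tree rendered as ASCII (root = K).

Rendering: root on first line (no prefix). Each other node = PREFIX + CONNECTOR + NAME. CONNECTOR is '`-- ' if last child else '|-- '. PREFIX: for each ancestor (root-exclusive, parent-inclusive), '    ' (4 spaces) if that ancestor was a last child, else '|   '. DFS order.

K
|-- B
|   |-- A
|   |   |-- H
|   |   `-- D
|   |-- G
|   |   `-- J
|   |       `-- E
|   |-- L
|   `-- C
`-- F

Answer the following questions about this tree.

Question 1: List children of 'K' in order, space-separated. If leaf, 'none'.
Node K's children (from adjacency): B, F

Answer: B F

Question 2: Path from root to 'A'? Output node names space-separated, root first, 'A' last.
Answer: K B A

Derivation:
Walk down from root: K -> B -> A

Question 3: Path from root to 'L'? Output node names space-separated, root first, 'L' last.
Walk down from root: K -> B -> L

Answer: K B L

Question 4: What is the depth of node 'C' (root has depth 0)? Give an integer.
Answer: 2

Derivation:
Path from root to C: K -> B -> C
Depth = number of edges = 2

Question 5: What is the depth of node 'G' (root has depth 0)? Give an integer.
Path from root to G: K -> B -> G
Depth = number of edges = 2

Answer: 2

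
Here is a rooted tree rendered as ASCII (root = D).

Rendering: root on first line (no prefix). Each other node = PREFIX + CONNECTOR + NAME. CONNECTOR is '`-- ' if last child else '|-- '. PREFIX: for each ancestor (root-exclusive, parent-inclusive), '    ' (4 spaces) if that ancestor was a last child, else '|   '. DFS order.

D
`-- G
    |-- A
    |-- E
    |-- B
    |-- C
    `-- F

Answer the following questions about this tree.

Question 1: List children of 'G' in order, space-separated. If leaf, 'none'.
Answer: A E B C F

Derivation:
Node G's children (from adjacency): A, E, B, C, F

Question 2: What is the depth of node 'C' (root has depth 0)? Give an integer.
Answer: 2

Derivation:
Path from root to C: D -> G -> C
Depth = number of edges = 2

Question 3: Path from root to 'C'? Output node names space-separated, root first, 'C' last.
Walk down from root: D -> G -> C

Answer: D G C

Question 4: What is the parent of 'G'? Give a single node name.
Answer: D

Derivation:
Scan adjacency: G appears as child of D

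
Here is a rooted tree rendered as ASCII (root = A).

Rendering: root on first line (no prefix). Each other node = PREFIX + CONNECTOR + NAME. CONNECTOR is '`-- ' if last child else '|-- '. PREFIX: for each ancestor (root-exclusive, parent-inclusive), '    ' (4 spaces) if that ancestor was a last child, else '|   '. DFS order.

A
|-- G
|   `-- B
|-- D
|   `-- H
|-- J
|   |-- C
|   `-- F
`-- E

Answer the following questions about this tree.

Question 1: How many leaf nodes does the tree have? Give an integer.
Answer: 5

Derivation:
Leaves (nodes with no children): B, C, E, F, H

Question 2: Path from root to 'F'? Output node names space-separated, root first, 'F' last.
Walk down from root: A -> J -> F

Answer: A J F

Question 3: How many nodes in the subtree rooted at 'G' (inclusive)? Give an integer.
Subtree rooted at G contains: B, G
Count = 2

Answer: 2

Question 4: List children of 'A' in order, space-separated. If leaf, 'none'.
Answer: G D J E

Derivation:
Node A's children (from adjacency): G, D, J, E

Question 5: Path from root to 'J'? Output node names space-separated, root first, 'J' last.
Walk down from root: A -> J

Answer: A J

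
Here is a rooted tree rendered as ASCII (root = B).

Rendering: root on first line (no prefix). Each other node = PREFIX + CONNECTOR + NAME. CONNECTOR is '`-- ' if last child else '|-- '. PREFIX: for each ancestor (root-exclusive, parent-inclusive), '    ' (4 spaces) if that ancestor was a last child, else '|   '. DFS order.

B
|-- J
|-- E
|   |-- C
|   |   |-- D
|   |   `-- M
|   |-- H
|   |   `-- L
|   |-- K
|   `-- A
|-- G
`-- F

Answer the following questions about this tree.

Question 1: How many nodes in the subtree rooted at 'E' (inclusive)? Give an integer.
Subtree rooted at E contains: A, C, D, E, H, K, L, M
Count = 8

Answer: 8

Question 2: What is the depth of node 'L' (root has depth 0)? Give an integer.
Answer: 3

Derivation:
Path from root to L: B -> E -> H -> L
Depth = number of edges = 3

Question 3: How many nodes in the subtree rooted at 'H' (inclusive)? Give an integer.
Answer: 2

Derivation:
Subtree rooted at H contains: H, L
Count = 2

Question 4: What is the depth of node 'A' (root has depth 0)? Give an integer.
Path from root to A: B -> E -> A
Depth = number of edges = 2

Answer: 2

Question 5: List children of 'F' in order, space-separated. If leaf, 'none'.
Answer: none

Derivation:
Node F's children (from adjacency): (leaf)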